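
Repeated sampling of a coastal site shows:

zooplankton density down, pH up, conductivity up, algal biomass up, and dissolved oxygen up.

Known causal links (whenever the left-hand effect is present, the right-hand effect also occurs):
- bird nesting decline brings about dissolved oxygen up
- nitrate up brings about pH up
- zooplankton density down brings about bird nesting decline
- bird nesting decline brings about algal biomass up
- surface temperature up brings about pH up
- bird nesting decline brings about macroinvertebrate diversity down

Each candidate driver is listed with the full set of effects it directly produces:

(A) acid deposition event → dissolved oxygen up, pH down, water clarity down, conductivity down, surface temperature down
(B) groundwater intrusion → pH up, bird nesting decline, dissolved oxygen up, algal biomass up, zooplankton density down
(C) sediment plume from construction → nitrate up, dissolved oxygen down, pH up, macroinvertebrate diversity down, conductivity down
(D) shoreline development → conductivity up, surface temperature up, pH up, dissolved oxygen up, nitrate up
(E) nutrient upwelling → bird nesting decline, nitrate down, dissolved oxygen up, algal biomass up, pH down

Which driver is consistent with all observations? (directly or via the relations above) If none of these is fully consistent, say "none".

none

Testing each hypothesis:
(A) acid deposition event — zooplankton density down -; pH up -; conductivity up -; algal biomass up -; dissolved oxygen up +
(B) groundwater intrusion — does not account for conductivity up
(C) sediment plume from construction — fails on zooplankton density down, conductivity up, algal biomass up, dissolved oxygen up (predicts conductivity down, not conductivity up; predicts dissolved oxygen down, not dissolved oxygen up)
(D) shoreline development — does not account for zooplankton density down, algal biomass up
(E) nutrient upwelling — zooplankton density down -; pH up -; conductivity up -; algal biomass up +; dissolved oxygen up +
Every candidate fails on at least one observation.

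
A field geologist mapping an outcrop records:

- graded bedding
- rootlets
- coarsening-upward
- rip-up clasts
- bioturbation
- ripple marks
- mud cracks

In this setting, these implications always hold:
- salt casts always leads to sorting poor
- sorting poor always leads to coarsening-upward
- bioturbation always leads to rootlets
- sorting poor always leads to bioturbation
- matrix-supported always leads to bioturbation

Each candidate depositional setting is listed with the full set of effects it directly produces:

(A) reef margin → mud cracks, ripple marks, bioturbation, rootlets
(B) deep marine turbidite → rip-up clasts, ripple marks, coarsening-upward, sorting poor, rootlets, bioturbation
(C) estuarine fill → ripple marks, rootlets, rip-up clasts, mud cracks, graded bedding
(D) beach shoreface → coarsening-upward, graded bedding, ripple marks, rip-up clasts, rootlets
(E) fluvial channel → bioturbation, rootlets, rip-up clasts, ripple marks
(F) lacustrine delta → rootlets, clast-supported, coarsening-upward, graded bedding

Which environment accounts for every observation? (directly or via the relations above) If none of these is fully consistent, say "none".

Testing each hypothesis:
(A) reef margin — does not account for graded bedding, coarsening-upward, rip-up clasts
(B) deep marine turbidite — graded bedding ✗; rootlets ✓; coarsening-upward ✓; rip-up clasts ✓; bioturbation ✓; ripple marks ✓; mud cracks ✗
(C) estuarine fill — graded bedding ✓; rootlets ✓; coarsening-upward ✗; rip-up clasts ✓; bioturbation ✗; ripple marks ✓; mud cracks ✓
(D) beach shoreface — does not account for bioturbation, mud cracks
(E) fluvial channel — does not account for graded bedding, coarsening-upward, mud cracks
(F) lacustrine delta — does not account for rip-up clasts, bioturbation, ripple marks, mud cracks
No candidate is consistent with all observations.

none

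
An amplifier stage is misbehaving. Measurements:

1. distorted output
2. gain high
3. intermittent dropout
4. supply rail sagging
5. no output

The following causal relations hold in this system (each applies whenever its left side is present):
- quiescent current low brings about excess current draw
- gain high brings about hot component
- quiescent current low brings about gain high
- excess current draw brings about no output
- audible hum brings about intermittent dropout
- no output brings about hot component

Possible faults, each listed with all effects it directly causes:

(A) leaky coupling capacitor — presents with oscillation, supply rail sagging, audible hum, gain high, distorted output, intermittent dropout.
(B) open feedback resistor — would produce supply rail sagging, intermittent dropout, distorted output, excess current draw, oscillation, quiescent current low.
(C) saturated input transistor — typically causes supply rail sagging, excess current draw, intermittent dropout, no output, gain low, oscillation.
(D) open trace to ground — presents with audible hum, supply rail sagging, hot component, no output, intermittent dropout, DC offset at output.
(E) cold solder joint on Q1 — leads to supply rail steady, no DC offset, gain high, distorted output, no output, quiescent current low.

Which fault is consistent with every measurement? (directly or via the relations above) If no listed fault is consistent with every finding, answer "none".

B

For each candidate, compare predicted effects to what was observed:
(A) leaky coupling capacitor — distorted output +; gain high +; intermittent dropout +; supply rail sagging +; no output -
(B) open feedback resistor — distorted output +; gain high + (through quiescent current low → gain high); intermittent dropout +; supply rail sagging +; no output + (through excess current draw → no output)
(C) saturated input transistor — fails on distorted output, gain high (predicts gain low, not gain high)
(D) open trace to ground — distorted output -; gain high -; intermittent dropout +; supply rail sagging +; no output +
(E) cold solder joint on Q1 — distorted output +; gain high +; intermittent dropout -; supply rail sagging -; no output +
(B) alone accounts for all the evidence.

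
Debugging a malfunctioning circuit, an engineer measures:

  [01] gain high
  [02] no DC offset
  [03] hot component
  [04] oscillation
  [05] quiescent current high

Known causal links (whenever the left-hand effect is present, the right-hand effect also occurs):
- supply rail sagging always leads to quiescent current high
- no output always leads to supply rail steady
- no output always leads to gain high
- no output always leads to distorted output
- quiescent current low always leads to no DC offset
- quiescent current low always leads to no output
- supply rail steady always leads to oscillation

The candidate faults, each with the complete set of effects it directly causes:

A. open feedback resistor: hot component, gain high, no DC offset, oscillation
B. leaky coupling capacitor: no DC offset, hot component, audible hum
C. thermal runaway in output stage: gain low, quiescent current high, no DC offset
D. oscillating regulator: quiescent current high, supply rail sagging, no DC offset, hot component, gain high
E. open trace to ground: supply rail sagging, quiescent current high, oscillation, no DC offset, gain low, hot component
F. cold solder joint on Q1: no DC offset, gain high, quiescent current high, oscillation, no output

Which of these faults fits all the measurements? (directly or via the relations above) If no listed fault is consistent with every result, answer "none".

Checking each candidate against the observations:
(A) open feedback resistor — gain high ✓; no DC offset ✓; hot component ✓; oscillation ✓; quiescent current high ✗
(B) leaky coupling capacitor — gain high ✗; no DC offset ✓; hot component ✓; oscillation ✗; quiescent current high ✗
(C) thermal runaway in output stage — fails on gain high, hot component, oscillation (predicts gain low, not gain high)
(D) oscillating regulator — gain high ✓; no DC offset ✓; hot component ✓; oscillation ✗; quiescent current high ✓
(E) open trace to ground — gain high ✗; no DC offset ✓; hot component ✓; oscillation ✓; quiescent current high ✓
(F) cold solder joint on Q1 — gain high ✓; no DC offset ✓; hot component ✗; oscillation ✓; quiescent current high ✓
No candidate is consistent with all observations.

none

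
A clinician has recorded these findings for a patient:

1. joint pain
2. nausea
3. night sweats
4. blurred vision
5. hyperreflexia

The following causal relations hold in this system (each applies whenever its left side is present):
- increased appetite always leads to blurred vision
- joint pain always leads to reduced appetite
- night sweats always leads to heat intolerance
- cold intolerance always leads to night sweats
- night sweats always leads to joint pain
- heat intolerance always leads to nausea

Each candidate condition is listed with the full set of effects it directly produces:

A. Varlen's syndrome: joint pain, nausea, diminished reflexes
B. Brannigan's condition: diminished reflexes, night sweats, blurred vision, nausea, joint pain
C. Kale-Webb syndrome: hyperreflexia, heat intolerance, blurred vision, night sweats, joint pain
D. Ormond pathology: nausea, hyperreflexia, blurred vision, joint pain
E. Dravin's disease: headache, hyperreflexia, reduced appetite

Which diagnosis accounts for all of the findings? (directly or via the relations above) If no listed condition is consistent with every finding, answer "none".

C

Checking each candidate against the observations:
(A) Varlen's syndrome — joint pain yes; nausea yes; night sweats NO; blurred vision NO; hyperreflexia NO
(B) Brannigan's condition — fails on hyperreflexia (predicts diminished reflexes, not hyperreflexia)
(C) Kale-Webb syndrome — joint pain yes; nausea yes (via heat intolerance → nausea); night sweats yes; blurred vision yes; hyperreflexia yes
(D) Ormond pathology — joint pain yes; nausea yes; night sweats NO; blurred vision yes; hyperreflexia yes
(E) Dravin's disease — does not account for joint pain, nausea, night sweats, blurred vision
(C) is the only candidate with no mismatches.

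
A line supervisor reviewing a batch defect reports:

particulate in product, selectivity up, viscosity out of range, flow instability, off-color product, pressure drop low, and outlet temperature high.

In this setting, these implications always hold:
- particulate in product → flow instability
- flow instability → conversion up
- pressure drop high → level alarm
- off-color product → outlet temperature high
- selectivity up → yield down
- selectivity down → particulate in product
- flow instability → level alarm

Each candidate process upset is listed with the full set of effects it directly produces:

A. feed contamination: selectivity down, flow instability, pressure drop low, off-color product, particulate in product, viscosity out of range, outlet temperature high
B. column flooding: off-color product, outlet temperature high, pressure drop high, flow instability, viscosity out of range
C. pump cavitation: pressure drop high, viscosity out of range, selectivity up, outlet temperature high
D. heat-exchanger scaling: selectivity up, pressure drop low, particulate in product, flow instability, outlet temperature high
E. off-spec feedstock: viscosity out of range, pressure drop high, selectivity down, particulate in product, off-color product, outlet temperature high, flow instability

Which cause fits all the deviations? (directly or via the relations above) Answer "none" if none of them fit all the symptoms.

Per-candidate check:
(A) feed contamination — particulate in product ✓; selectivity up ✗; viscosity out of range ✓; flow instability ✓; off-color product ✓; pressure drop low ✓; outlet temperature high ✓
(B) column flooding — fails on particulate in product, selectivity up, pressure drop low (predicts pressure drop high, not pressure drop low)
(C) pump cavitation — particulate in product ✗; selectivity up ✓; viscosity out of range ✓; flow instability ✗; off-color product ✗; pressure drop low ✗; outlet temperature high ✓
(D) heat-exchanger scaling — particulate in product ✓; selectivity up ✓; viscosity out of range ✗; flow instability ✓; off-color product ✗; pressure drop low ✓; outlet temperature high ✓
(E) off-spec feedstock — particulate in product ✓; selectivity up ✗; viscosity out of range ✓; flow instability ✓; off-color product ✓; pressure drop low ✗; outlet temperature high ✓
No candidate is consistent with all observations.

none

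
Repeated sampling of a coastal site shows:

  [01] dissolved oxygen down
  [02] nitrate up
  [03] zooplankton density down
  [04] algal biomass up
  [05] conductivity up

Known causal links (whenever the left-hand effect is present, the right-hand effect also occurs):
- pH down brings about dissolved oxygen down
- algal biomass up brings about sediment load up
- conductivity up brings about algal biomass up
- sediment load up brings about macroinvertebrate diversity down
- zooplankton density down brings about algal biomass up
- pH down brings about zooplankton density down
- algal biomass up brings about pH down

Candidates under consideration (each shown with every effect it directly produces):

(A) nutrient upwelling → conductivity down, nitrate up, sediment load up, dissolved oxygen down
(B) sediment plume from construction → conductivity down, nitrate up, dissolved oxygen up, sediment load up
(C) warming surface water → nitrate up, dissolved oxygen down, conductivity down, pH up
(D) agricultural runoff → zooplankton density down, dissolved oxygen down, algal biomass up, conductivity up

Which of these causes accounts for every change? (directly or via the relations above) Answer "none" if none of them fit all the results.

Testing each hypothesis:
(A) nutrient upwelling — dissolved oxygen down match; nitrate up match; zooplankton density down miss; algal biomass up miss; conductivity up miss
(B) sediment plume from construction — fails on dissolved oxygen down, zooplankton density down, algal biomass up, conductivity up (predicts dissolved oxygen up, not dissolved oxygen down; predicts conductivity down, not conductivity up)
(C) warming surface water — dissolved oxygen down match; nitrate up match; zooplankton density down miss; algal biomass up miss; conductivity up miss
(D) agricultural runoff — does not account for nitrate up
No candidate is consistent with all observations.

none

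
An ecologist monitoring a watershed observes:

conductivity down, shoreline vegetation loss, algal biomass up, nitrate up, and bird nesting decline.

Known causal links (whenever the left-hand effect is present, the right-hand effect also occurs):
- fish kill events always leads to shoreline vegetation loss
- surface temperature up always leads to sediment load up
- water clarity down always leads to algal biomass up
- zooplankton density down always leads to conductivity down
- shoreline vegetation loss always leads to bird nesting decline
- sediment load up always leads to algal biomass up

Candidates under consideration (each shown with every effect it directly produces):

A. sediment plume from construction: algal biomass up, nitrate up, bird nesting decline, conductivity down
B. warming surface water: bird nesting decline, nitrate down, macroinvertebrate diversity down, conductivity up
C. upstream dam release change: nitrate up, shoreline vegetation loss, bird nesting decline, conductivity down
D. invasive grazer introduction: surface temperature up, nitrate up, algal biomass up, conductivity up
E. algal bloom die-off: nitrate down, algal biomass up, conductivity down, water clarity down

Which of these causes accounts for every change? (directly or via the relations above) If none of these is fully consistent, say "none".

For each candidate, compare predicted effects to what was observed:
(A) sediment plume from construction — conductivity down match; shoreline vegetation loss miss; algal biomass up match; nitrate up match; bird nesting decline match
(B) warming surface water — fails on conductivity down, shoreline vegetation loss, algal biomass up, nitrate up (predicts conductivity up, not conductivity down; predicts nitrate down, not nitrate up)
(C) upstream dam release change — conductivity down match; shoreline vegetation loss match; algal biomass up miss; nitrate up match; bird nesting decline match
(D) invasive grazer introduction — conductivity down miss; shoreline vegetation loss miss; algal biomass up match; nitrate up match; bird nesting decline miss
(E) algal bloom die-off — fails on shoreline vegetation loss, nitrate up, bird nesting decline (predicts nitrate down, not nitrate up)
None of the listed candidates fits everything.

none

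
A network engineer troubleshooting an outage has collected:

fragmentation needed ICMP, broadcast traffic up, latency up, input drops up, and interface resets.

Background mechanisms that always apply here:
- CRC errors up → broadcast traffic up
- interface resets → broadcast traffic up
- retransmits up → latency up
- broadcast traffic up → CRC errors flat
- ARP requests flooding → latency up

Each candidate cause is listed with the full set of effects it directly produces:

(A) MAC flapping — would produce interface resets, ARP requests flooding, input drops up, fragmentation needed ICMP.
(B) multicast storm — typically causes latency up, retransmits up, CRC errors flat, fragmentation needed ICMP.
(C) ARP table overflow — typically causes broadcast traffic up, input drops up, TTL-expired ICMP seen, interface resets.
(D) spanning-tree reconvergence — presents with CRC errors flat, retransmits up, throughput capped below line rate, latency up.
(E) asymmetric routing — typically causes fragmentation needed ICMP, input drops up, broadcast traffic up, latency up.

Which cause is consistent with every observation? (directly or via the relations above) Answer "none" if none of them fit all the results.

A

Testing each hypothesis:
(A) MAC flapping — fragmentation needed ICMP yes; broadcast traffic up yes (by interface resets → broadcast traffic up); latency up yes (by ARP requests flooding → latency up); input drops up yes; interface resets yes
(B) multicast storm — does not account for broadcast traffic up, input drops up, interface resets
(C) ARP table overflow — fragmentation needed ICMP NO; broadcast traffic up yes; latency up NO; input drops up yes; interface resets yes
(D) spanning-tree reconvergence — fragmentation needed ICMP NO; broadcast traffic up NO; latency up yes; input drops up NO; interface resets NO
(E) asymmetric routing — does not account for interface resets
(A) alone accounts for all the evidence.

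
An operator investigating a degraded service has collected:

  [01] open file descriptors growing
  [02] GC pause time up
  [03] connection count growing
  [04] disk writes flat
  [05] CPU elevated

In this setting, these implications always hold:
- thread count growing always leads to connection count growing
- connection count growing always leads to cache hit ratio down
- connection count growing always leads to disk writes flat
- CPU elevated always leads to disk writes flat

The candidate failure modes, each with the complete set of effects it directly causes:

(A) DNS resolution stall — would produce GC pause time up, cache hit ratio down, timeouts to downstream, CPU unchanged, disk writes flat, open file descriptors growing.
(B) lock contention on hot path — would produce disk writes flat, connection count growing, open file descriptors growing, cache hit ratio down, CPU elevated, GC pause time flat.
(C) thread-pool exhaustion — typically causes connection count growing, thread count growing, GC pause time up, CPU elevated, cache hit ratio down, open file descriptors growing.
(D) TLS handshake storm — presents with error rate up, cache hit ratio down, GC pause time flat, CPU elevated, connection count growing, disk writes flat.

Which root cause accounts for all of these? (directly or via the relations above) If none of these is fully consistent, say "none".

C

For each candidate, compare predicted effects to what was observed:
(A) DNS resolution stall — fails on connection count growing, CPU elevated (predicts CPU unchanged, not CPU elevated)
(B) lock contention on hot path — open file descriptors growing yes; GC pause time up NO; connection count growing yes; disk writes flat yes; CPU elevated yes
(C) thread-pool exhaustion — open file descriptors growing yes; GC pause time up yes; connection count growing yes; disk writes flat yes (by connection count growing → disk writes flat); CPU elevated yes
(D) TLS handshake storm — open file descriptors growing NO; GC pause time up NO; connection count growing yes; disk writes flat yes; CPU elevated yes
Only (C) is consistent with every observation.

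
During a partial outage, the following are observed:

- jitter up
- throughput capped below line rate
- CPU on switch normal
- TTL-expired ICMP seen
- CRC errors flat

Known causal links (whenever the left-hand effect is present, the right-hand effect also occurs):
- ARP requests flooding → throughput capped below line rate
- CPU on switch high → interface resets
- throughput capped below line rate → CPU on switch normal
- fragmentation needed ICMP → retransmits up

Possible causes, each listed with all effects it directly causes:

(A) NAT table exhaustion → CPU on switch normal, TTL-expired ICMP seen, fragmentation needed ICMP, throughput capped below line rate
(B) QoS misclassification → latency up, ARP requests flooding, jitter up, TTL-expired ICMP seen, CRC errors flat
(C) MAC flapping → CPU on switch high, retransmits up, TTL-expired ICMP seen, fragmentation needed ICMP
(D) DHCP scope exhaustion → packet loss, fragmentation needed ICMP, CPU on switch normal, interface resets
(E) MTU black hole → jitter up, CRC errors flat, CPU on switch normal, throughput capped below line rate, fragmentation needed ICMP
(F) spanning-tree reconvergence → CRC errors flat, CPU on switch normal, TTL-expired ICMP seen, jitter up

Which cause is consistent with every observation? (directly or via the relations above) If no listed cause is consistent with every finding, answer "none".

B

For each candidate, compare predicted effects to what was observed:
(A) NAT table exhaustion — jitter up -; throughput capped below line rate +; CPU on switch normal +; TTL-expired ICMP seen +; CRC errors flat -
(B) QoS misclassification — jitter up +; throughput capped below line rate + (through ARP requests flooding → throughput capped below line rate); CPU on switch normal + (through ARP requests flooding → throughput capped below line rate → CPU on switch normal); TTL-expired ICMP seen +; CRC errors flat +
(C) MAC flapping — fails on jitter up, throughput capped below line rate, CPU on switch normal, CRC errors flat (predicts CPU on switch high, not CPU on switch normal)
(D) DHCP scope exhaustion — does not account for jitter up, throughput capped below line rate, TTL-expired ICMP seen, CRC errors flat
(E) MTU black hole — does not account for TTL-expired ICMP seen
(F) spanning-tree reconvergence — does not account for throughput capped below line rate
Only (B) is consistent with every observation.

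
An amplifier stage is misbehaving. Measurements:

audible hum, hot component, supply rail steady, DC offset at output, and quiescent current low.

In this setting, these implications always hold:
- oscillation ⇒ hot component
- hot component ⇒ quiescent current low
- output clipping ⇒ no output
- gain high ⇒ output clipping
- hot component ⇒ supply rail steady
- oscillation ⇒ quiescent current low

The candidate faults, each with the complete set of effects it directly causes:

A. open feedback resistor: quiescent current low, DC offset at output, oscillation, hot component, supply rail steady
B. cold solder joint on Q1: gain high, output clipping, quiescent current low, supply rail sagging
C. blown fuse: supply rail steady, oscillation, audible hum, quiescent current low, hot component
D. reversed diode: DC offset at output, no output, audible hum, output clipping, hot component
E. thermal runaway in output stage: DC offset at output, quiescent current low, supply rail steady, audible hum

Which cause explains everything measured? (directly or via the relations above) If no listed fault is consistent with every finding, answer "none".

D

Testing each hypothesis:
(A) open feedback resistor — audible hum -; hot component +; supply rail steady +; DC offset at output +; quiescent current low +
(B) cold solder joint on Q1 — fails on audible hum, hot component, supply rail steady, DC offset at output (predicts supply rail sagging, not supply rail steady)
(C) blown fuse — audible hum +; hot component +; supply rail steady +; DC offset at output -; quiescent current low +
(D) reversed diode — audible hum +; hot component +; supply rail steady + (via hot component → supply rail steady); DC offset at output +; quiescent current low + (via hot component → quiescent current low)
(E) thermal runaway in output stage — does not account for hot component
(D) is the only candidate with no mismatches.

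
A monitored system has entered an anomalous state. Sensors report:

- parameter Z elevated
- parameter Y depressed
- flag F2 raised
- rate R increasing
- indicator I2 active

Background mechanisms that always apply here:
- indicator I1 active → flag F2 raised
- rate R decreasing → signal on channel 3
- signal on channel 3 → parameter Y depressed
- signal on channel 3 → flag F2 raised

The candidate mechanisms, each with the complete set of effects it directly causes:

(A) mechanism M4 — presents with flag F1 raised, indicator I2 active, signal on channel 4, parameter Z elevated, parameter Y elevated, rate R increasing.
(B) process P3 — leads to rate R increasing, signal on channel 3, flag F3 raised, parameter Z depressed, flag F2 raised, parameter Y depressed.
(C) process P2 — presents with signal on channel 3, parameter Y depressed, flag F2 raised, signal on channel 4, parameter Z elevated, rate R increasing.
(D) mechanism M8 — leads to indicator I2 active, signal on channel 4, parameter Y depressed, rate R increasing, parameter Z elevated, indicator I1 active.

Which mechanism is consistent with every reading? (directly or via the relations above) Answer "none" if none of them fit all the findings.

For each candidate, compare predicted effects to what was observed:
(A) mechanism M4 — parameter Z elevated ✓; parameter Y depressed ✗; flag F2 raised ✗; rate R increasing ✓; indicator I2 active ✓
(B) process P3 — fails on parameter Z elevated, indicator I2 active (predicts parameter Z depressed, not parameter Z elevated)
(C) process P2 — parameter Z elevated ✓; parameter Y depressed ✓; flag F2 raised ✓; rate R increasing ✓; indicator I2 active ✗
(D) mechanism M8 — parameter Z elevated ✓; parameter Y depressed ✓; flag F2 raised ✓ (through indicator I1 active → flag F2 raised); rate R increasing ✓; indicator I2 active ✓
Only (D) is consistent with every observation.

D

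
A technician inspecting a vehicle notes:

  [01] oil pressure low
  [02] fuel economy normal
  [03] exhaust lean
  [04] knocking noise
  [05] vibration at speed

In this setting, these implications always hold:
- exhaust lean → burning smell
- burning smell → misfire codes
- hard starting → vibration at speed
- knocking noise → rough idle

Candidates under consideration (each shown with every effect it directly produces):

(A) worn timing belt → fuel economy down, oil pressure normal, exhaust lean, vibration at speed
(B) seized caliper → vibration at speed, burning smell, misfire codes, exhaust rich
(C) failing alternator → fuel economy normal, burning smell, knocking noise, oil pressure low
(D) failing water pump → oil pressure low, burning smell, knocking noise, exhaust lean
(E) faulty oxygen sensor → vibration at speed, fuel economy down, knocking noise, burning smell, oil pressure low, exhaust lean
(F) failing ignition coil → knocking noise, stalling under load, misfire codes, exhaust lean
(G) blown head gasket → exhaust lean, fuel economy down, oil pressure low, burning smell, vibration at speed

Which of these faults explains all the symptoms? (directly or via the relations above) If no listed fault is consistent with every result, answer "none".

Per-candidate check:
(A) worn timing belt — oil pressure low miss; fuel economy normal miss; exhaust lean match; knocking noise miss; vibration at speed match
(B) seized caliper — oil pressure low miss; fuel economy normal miss; exhaust lean miss; knocking noise miss; vibration at speed match
(C) failing alternator — oil pressure low match; fuel economy normal match; exhaust lean miss; knocking noise match; vibration at speed miss
(D) failing water pump — does not account for fuel economy normal, vibration at speed
(E) faulty oxygen sensor — fails on fuel economy normal (predicts fuel economy down, not fuel economy normal)
(F) failing ignition coil — oil pressure low miss; fuel economy normal miss; exhaust lean match; knocking noise match; vibration at speed miss
(G) blown head gasket — oil pressure low match; fuel economy normal miss; exhaust lean match; knocking noise miss; vibration at speed match
Every candidate fails on at least one observation.

none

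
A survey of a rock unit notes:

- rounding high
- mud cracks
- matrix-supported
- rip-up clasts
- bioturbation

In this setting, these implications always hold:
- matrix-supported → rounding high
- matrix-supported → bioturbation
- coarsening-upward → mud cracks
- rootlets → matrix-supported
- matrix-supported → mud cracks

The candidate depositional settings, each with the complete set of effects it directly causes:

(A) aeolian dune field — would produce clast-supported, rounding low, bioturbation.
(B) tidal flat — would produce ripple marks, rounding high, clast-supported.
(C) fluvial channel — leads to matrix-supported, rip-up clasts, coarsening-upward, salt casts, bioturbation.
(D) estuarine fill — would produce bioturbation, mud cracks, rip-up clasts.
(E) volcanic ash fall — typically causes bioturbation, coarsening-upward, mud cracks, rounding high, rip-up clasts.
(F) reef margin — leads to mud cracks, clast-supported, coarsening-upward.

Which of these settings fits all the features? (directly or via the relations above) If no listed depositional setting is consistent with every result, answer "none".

For each candidate, compare predicted effects to what was observed:
(A) aeolian dune field — rounding high -; mud cracks -; matrix-supported -; rip-up clasts -; bioturbation +
(B) tidal flat — rounding high +; mud cracks -; matrix-supported -; rip-up clasts -; bioturbation -
(C) fluvial channel — accounts for every observation (rounding high by matrix-supported → rounding high)
(D) estuarine fill — rounding high -; mud cracks +; matrix-supported -; rip-up clasts +; bioturbation +
(E) volcanic ash fall — does not account for matrix-supported
(F) reef margin — rounding high -; mud cracks +; matrix-supported -; rip-up clasts -; bioturbation -
(C) is the only candidate with no mismatches.

C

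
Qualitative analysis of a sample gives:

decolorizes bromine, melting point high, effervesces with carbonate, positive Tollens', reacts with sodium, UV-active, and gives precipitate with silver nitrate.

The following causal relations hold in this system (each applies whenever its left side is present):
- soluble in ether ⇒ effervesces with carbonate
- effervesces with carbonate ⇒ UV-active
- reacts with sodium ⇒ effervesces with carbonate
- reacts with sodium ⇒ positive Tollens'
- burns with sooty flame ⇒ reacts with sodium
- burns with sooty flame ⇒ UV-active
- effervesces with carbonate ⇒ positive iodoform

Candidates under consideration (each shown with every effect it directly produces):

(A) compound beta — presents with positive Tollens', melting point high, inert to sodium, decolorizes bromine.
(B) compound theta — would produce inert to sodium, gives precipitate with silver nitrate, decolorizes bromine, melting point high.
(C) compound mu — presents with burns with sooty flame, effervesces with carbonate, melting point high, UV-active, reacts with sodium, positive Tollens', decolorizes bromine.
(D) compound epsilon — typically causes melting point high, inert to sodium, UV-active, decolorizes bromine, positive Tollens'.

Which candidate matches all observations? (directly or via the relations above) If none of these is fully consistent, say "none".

Testing each hypothesis:
(A) compound beta — fails on effervesces with carbonate, reacts with sodium, UV-active, gives precipitate with silver nitrate (predicts inert to sodium, not reacts with sodium)
(B) compound theta — decolorizes bromine match; melting point high match; effervesces with carbonate miss; positive Tollens' miss; reacts with sodium miss; UV-active miss; gives precipitate with silver nitrate match
(C) compound mu — decolorizes bromine match; melting point high match; effervesces with carbonate match; positive Tollens' match; reacts with sodium match; UV-active match; gives precipitate with silver nitrate miss
(D) compound epsilon — fails on effervesces with carbonate, reacts with sodium, gives precipitate with silver nitrate (predicts inert to sodium, not reacts with sodium)
None of the listed candidates fits everything.

none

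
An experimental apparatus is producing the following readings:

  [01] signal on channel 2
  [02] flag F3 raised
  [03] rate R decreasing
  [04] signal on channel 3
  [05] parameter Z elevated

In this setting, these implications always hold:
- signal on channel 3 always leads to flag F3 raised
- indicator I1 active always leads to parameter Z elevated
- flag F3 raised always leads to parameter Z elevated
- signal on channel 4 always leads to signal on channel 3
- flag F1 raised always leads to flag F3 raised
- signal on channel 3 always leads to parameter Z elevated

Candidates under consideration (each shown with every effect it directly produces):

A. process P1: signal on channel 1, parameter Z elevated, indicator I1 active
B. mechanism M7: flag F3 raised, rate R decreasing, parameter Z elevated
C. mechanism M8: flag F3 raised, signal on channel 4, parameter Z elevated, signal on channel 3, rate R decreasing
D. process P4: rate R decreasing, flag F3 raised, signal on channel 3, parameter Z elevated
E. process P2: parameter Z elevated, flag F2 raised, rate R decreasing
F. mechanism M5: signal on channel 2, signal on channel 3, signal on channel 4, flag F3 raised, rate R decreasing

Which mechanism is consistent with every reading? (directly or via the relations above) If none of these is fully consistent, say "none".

Testing each hypothesis:
(A) process P1 — does not account for signal on channel 2, flag F3 raised, rate R decreasing, signal on channel 3
(B) mechanism M7 — signal on channel 2 -; flag F3 raised +; rate R decreasing +; signal on channel 3 -; parameter Z elevated +
(C) mechanism M8 — signal on channel 2 -; flag F3 raised +; rate R decreasing +; signal on channel 3 +; parameter Z elevated +
(D) process P4 — signal on channel 2 -; flag F3 raised +; rate R decreasing +; signal on channel 3 +; parameter Z elevated +
(E) process P2 — signal on channel 2 -; flag F3 raised -; rate R decreasing +; signal on channel 3 -; parameter Z elevated +
(F) mechanism M5 — accounts for every observation (parameter Z elevated by signal on channel 3 → parameter Z elevated)
(F) alone accounts for all the evidence.

F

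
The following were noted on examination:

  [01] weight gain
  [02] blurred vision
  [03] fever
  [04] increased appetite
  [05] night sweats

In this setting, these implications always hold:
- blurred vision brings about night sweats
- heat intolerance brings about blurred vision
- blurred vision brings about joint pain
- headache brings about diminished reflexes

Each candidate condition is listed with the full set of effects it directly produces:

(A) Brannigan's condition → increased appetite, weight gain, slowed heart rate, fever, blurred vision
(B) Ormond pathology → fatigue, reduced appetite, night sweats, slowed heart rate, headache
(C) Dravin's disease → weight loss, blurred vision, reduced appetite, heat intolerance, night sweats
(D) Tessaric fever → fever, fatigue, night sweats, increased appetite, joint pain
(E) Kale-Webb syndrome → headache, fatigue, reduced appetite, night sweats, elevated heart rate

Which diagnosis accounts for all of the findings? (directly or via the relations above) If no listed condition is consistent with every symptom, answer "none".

A

Per-candidate check:
(A) Brannigan's condition — accounts for every observation (night sweats through blurred vision → night sweats)
(B) Ormond pathology — weight gain ✗; blurred vision ✗; fever ✗; increased appetite ✗; night sweats ✓
(C) Dravin's disease — weight gain ✗; blurred vision ✓; fever ✗; increased appetite ✗; night sweats ✓
(D) Tessaric fever — weight gain ✗; blurred vision ✗; fever ✓; increased appetite ✓; night sweats ✓
(E) Kale-Webb syndrome — fails on weight gain, blurred vision, fever, increased appetite (predicts reduced appetite, not increased appetite)
Only (A) is consistent with every observation.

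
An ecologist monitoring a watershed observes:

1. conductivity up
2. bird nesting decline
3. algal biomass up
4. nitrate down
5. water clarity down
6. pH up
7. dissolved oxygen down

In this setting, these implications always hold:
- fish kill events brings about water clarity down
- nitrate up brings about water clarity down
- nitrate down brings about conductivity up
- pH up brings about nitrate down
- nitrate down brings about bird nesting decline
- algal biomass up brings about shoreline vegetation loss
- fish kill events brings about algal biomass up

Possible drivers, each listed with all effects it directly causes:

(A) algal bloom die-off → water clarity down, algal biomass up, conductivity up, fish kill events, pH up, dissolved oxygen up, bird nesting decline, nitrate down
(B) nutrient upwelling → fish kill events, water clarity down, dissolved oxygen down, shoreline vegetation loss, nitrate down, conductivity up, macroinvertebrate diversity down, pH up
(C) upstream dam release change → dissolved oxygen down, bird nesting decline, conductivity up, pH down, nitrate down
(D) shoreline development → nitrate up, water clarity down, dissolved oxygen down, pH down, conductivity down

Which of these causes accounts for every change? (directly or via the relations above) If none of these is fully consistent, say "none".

B

For each candidate, compare predicted effects to what was observed:
(A) algal bloom die-off — conductivity up yes; bird nesting decline yes; algal biomass up yes; nitrate down yes; water clarity down yes; pH up yes; dissolved oxygen down NO
(B) nutrient upwelling — conductivity up yes; bird nesting decline yes (via nitrate down → bird nesting decline); algal biomass up yes (via fish kill events → algal biomass up); nitrate down yes; water clarity down yes; pH up yes; dissolved oxygen down yes
(C) upstream dam release change — conductivity up yes; bird nesting decline yes; algal biomass up NO; nitrate down yes; water clarity down NO; pH up NO; dissolved oxygen down yes
(D) shoreline development — fails on conductivity up, bird nesting decline, algal biomass up, nitrate down, pH up (predicts conductivity down, not conductivity up; predicts nitrate up, not nitrate down; predicts pH down, not pH up)
(B) alone accounts for all the evidence.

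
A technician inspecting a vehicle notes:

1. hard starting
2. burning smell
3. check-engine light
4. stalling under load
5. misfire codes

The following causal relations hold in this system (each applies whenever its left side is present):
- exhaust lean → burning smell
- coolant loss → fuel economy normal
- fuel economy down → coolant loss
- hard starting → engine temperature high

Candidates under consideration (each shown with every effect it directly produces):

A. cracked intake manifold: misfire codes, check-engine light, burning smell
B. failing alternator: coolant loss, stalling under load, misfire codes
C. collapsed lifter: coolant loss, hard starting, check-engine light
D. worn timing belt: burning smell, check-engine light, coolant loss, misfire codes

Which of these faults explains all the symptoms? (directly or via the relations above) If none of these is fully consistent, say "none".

none

For each candidate, compare predicted effects to what was observed:
(A) cracked intake manifold — hard starting ✗; burning smell ✓; check-engine light ✓; stalling under load ✗; misfire codes ✓
(B) failing alternator — does not account for hard starting, burning smell, check-engine light
(C) collapsed lifter — does not account for burning smell, stalling under load, misfire codes
(D) worn timing belt — does not account for hard starting, stalling under load
None of the listed candidates fits everything.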